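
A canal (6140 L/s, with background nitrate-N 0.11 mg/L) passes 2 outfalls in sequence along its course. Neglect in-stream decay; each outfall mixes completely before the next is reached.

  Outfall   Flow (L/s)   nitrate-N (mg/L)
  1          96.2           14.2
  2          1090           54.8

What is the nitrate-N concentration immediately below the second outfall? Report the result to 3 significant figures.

8.43 mg/L

Outfall 1: combined Q = 6236 L/s; C = (6140·0.1100 + 96.20·14.20)/6236 = 0.3274 mg/L.
Outfall 2: combined Q = 7326 L/s; C = (6236·0.3274 + 1090·54.80)/7326 = 8.432 mg/L.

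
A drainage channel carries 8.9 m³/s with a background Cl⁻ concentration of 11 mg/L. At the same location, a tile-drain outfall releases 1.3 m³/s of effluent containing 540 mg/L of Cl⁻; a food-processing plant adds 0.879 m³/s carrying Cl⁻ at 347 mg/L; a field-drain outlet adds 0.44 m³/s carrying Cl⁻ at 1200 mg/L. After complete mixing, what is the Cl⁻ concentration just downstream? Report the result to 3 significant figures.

142 mg/L

Conservation of mass: C = (8.900·11.00 + 1.300·540.0 + 0.8790·347.0 + 0.4400·1200) / 11.52 = 1633/11.52 = 141.8 mg/L.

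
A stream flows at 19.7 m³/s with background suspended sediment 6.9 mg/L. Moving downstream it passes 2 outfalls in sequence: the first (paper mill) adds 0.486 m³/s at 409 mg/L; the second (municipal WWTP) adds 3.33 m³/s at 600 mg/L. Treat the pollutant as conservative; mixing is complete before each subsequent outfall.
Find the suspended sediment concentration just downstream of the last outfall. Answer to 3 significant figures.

99.2 mg/L

After outfall 1: Q = 19.70 + 0.4860 = 20.19 m³/s; C = (19.70·6.900 + 0.4860·409.0)/20.19 = 16.58 mg/L.
After outfall 2: Q = 20.19 + 3.330 = 23.52 m³/s; C = (20.19·16.58 + 3.330·600.0)/23.52 = 99.20 mg/L.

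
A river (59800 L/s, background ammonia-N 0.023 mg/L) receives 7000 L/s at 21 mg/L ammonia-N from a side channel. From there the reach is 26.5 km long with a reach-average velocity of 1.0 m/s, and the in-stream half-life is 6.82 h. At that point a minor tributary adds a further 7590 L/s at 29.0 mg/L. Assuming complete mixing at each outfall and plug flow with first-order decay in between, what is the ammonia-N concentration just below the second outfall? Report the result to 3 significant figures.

Mixed concentration C = ΣQC/ΣQ = (59800·0.02300 + 7000·21.00) / 66800 = 148400/66800 = 2.221 mg/L; combined flow 66800 L/s.
Travel time t = 26.5·1000 / 1.0 = 26500 s = 7.361 h.
Half-life 6.82 h → k = ln 2 / 6.82 = 0.1016 h⁻¹ = 2.439 d⁻¹.
Applying C = C₀e^(−kt): 2.221 × 0.4732 = 1.051 mg/L.
At the second outfall, C = (66800·1.051 + 7590·29.00) / (66800 + 7590) = 3.903 mg/L.

3.90 mg/L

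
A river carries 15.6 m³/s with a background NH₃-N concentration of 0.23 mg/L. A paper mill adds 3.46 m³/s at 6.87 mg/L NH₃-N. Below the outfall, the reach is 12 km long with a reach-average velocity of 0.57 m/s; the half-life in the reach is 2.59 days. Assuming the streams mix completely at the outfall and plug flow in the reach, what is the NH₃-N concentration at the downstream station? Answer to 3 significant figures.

Conservation of mass: C = (15.60·0.2300 + 3.460·6.870) / 19.06 = 27.36/19.06 = 1.435 mg/L.
Travel time t = 12·1000 / 0.57 = 21050 s = 5.848 h.
Half-life 2.59 d → k = ln 2 / 2.59 = 0.2676 d⁻¹.
First-order decay: C = 1.435·exp(−k·t) = 1.435·0.9369 = 1.345 mg/L.

1.34 mg/L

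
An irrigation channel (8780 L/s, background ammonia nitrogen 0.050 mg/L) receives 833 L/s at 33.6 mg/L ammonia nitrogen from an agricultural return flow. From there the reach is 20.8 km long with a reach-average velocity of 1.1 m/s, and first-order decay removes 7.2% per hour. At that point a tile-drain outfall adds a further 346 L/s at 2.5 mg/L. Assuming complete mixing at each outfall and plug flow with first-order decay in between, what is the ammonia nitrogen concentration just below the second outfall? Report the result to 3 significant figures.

Flow-weighted average: C = (8780·0.05000 + 833.0·33.60) / 9613 = 28430/9613 = 2.957 mg/L; combined flow 9613 L/s.
Travel time t = 20.8·1000 / 1.1 = 18910 s = 5.253 h.
7.2%/h lost → k = −ln(1 − 0.072) = 0.07472 h⁻¹.
Decay over the reach: 2.957·exp(−kt) = 2.957·0.6754 = 1.997 mg/L.
Second outfall: C = (9613·1.997 + 346.0·2.500)/9959 = 2.015 mg/L.

2.01 mg/L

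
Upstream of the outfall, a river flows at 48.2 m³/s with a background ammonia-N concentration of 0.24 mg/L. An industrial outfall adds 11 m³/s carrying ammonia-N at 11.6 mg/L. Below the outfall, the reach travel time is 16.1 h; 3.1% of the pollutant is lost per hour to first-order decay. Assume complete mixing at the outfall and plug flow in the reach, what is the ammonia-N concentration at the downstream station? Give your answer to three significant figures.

Mass balance: C = (48.20·0.2400 + 11.00·11.60) / 59.20 = 139.2/59.20 = 2.351 mg/L.
3.1%/h lost → k = −ln(1 − 0.031) = 0.03149 h⁻¹.
First-order decay: C = 2.351·exp(−k·t) = 2.351·0.6023 = 1.416 mg/L.

1.42 mg/L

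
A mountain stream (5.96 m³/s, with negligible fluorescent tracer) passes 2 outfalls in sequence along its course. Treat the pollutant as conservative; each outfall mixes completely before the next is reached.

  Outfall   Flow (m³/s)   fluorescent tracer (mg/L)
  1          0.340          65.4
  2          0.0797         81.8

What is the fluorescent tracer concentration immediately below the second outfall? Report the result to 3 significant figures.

Below outfall 1: Q → 6.300 m³/s, C = (5.960·0 + 0.3400·65.40)/6.300 = 3.530 mg/L.
Below outfall 2: Q → 6.380 m³/s, C = (6.300·3.530 + 0.07970·81.80)/6.380 = 4.507 mg/L.

4.51 mg/L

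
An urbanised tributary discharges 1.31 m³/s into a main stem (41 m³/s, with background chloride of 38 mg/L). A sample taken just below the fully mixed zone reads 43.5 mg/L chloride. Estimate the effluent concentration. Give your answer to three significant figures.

Mass balance: 41.00·38.00 + 1.310·Cₑ = 42.31·43.50
→ Cₑ = (42.31·43.50 − 41.00·38.00) / 1.310 = 215.6 mg/L.

216 mg/L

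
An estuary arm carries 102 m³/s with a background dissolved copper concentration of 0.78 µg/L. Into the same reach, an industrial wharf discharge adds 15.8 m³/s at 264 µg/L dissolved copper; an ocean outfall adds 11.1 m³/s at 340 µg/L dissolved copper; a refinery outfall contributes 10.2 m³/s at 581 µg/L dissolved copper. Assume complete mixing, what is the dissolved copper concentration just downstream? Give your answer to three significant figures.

Conservation of mass: C = (102.0·0.7800 + 15.80·264.0 + 11.10·340.0 + 10.20·581.0) / 139.1 = 13950/139.1 = 100.3 µg/L.

100 µg/L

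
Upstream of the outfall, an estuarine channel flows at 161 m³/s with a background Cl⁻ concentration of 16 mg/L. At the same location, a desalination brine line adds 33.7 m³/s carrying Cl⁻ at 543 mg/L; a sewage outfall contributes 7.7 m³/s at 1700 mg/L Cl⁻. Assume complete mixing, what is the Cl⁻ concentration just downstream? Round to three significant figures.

168 mg/L

Conservation of mass: C = (161.0·16.00 + 33.70·543.0 + 7.700·1700) / 202.4 = 33970/202.4 = 167.8 mg/L.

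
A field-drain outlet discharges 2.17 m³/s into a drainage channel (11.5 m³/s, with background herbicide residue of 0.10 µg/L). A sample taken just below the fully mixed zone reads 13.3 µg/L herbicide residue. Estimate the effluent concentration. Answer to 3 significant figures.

83.3 µg/L

Mass balance: 11.50·0.1000 + 2.170·Cₑ = 13.67·13.30
→ Cₑ = (13.67·13.30 − 11.50·0.1000) / 2.170 = 83.25 µg/L.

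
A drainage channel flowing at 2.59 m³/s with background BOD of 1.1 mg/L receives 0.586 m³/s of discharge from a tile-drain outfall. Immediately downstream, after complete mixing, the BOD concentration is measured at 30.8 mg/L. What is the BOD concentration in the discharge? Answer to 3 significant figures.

Mass balance: 2.590·1.100 + 0.5860·Cₑ = 3.176·30.80
→ Cₑ = (3.176·30.80 − 2.590·1.100) / 0.5860 = 162.1 mg/L.

162 mg/L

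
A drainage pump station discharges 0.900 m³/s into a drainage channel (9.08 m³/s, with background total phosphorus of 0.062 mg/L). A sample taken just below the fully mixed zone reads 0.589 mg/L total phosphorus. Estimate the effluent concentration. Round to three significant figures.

5.91 mg/L

Mass balance: 9.080·0.06200 + 0.9000·Cₑ = 9.980·0.5890
→ Cₑ = (9.980·0.5890 − 9.080·0.06200) / 0.9000 = 5.906 mg/L.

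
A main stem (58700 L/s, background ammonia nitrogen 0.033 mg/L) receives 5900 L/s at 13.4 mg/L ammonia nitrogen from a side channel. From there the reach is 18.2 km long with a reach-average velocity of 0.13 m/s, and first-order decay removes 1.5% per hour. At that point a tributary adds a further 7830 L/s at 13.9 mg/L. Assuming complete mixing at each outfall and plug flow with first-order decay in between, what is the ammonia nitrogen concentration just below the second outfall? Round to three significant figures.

After mixing, C = (58700·0.03300 + 5900·13.40) / 64600 = 81000/64600 = 1.254 mg/L; combined flow 64600 L/s.
Travel time t = 18.2·1000 / 0.13 = 140000 s = 38.89 h.
1.5%/h lost → k = −ln(1 − 0.015) = 0.01511 h⁻¹.
After decay, C = 1.254 × e^(−kt) = 1.254 × 0.5556 = 0.6966 mg/L.
At the second outfall, C = (64600·0.6966 + 7830·13.90) / (64600 + 7830) = 2.124 mg/L.

2.12 mg/L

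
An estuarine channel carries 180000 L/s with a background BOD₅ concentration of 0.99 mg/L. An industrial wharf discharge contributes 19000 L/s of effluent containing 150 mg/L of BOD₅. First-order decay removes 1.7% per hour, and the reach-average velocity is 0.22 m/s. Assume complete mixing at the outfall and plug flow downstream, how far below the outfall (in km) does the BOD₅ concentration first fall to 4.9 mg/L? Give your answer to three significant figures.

Conservation of mass: C = (180000·0.9900 + 19000·150.0) / 199000 = 3028000/199000 = 15.22 mg/L.
1.7%/h lost → k = −ln(1 − 0.017) = 0.01715 h⁻¹.
Set 15.22·exp(−k·t) = 4.9 → t = ln(15.22/4.9)/k = 237900 s = 66.09 h.
Distance = v·t = 0.22·237900 = 52340 m = 52.34 km.

52.3 km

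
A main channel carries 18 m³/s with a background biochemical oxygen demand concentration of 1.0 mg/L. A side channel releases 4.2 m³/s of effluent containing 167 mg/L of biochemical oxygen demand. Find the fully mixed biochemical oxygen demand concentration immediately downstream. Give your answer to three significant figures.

Mass balance: C = (18.00·1.000 + 4.200·167.0) / 22.20 = 719.4/22.20 = 32.41 mg/L.

32.4 mg/L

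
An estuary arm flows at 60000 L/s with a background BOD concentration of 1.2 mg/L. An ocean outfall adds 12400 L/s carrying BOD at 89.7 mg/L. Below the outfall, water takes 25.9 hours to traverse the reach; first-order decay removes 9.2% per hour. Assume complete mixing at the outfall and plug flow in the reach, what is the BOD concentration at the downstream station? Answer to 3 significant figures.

Conservation of mass: C = (60000·1.200 + 12400·89.70) / 72400 = 1184000/72400 = 16.36 mg/L.
9.2%/h lost → k = −ln(1 − 0.092) = 0.09651 h⁻¹.
After decay, C = 16.36 × e^(−kt) = 16.36 × 0.08212 = 1.343 mg/L.

1.34 mg/L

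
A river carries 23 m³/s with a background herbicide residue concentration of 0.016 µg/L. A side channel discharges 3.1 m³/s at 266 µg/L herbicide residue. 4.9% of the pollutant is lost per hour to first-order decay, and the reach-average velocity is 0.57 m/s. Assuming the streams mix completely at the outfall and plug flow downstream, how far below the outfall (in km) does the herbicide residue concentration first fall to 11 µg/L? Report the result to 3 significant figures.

43.1 km

After mixing, C = (23.00·0.01600 + 3.100·266.0) / 26.10 = 825.0/26.10 = 31.61 µg/L.
4.9%/h lost → k = −ln(1 − 0.049) = 0.05024 h⁻¹.
Set 31.61·exp(−k·t) = 11 → t = ln(31.61/11)/k = 75630 s = 21.01 h.
Distance = v·t = 0.57·75630 = 43110 m = 43.11 km.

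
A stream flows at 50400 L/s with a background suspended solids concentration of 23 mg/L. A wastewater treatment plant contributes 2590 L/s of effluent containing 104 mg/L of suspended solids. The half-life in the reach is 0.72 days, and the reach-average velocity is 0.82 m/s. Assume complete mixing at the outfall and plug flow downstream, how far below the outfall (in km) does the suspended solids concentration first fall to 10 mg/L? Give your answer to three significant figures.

73.0 km

Conservation of mass: C = (50400·23.00 + 2590·104.0) / 52990 = 1429000/52990 = 26.96 mg/L.
Half-life 0.72 d → k = ln 2 / 0.72 = 0.9627 d⁻¹.
Set 26.96·exp(−k·t) = 10 → t = ln(26.96/10)/k = 89010 s = 24.72 h.
Distance = v·t = 0.82·89010 = 72980 m = 72.98 km.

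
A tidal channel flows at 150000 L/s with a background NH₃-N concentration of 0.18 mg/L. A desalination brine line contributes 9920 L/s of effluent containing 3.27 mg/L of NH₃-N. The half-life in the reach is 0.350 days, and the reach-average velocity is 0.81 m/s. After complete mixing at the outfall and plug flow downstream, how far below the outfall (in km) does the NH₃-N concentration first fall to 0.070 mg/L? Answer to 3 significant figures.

After mixing, C = (150000·0.1800 + 9920·3.270) / 159900 = 59440/159900 = 0.3717 mg/L.
Half-life 0.350 d → k = ln 2 / 0.350 = 1.980 d⁻¹.
Set 0.3717·exp(−k·t) = 0.070 → t = ln(0.3717/0.070)/k = 72840 s = 20.23 h.
Distance = v·t = 0.81·72840 = 59000 m = 59.00 km.

59.0 km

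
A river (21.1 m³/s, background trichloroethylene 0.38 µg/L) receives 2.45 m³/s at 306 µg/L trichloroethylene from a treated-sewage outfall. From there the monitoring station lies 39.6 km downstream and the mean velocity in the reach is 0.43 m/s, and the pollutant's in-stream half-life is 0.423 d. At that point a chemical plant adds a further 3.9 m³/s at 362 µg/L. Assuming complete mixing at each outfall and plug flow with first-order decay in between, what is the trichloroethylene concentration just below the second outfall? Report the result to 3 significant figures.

Mass balance: C = (21.10·0.3800 + 2.450·306.0) / 23.55 = 757.7/23.55 = 32.17 µg/L; combined flow 23.55 m³/s.
Travel time t = 39.6·1000 / 0.43 = 92090 s = 25.58 h.
Half-life 0.423 d → k = ln 2 / 0.423 = 1.639 d⁻¹.
First-order decay: C = 32.17·exp(−k·t) = 32.17·0.1744 = 5.610 µg/L.
Second outfall: C = (23.55·5.610 + 3.900·362.0)/27.45 = 56.24 µg/L.

56.2 µg/L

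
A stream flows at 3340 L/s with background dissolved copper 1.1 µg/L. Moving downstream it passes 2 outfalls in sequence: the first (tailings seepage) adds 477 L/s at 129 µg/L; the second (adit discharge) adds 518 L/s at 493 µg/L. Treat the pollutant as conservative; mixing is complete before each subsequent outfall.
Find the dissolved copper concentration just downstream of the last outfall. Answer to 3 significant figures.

After outfall 1: Q = 3340 + 477.0 = 3817 L/s; C = (3340·1.100 + 477.0·129.0)/3817 = 17.08 µg/L.
After outfall 2: Q = 3817 + 518.0 = 4335 L/s; C = (3817·17.08 + 518.0·493.0)/4335 = 73.95 µg/L.

74.0 µg/L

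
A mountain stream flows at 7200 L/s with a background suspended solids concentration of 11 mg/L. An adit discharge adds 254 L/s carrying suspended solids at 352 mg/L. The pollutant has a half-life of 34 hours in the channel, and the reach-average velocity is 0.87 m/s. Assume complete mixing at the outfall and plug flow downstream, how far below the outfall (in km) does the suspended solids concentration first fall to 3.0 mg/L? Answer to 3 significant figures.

Flow-weighted average: C = (7200·11.00 + 254.0·352.0) / 7454 = 168600/7454 = 22.62 mg/L.
Half-life 34 h → k = ln 2 / 34 = 0.02039 h⁻¹ = 0.4893 d⁻¹.
Set 22.62·exp(−k·t) = 3.0 → t = ln(22.62/3.0)/k = 356700 s = 99.09 h.
Distance = v·t = 0.87·356700 = 310400 m = 310.4 km.

310 km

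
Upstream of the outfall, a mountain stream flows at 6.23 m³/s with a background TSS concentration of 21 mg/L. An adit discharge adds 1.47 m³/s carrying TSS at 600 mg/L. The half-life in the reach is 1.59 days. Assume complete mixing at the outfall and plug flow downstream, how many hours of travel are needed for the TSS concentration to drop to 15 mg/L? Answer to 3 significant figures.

120 h

After mixing, C = (6.230·21.00 + 1.470·600.0) / 7.700 = 1013/7.700 = 131.5 mg/L.
Half-life 1.59 d → k = ln 2 / 1.59 = 0.4359 d⁻¹.
131.5·exp(−k·t) = 15 → t = ln(131.5/15)/k = 430300 s = 119.5 h.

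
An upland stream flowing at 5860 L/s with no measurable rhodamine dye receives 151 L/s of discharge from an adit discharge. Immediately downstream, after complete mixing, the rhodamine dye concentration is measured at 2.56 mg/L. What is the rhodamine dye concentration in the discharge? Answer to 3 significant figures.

102 mg/L

Mass balance: 5860·0 + 151.0·Cₑ = 6011·2.560
→ Cₑ = (6011·2.560 − 5860·0) / 151.0 = 101.9 mg/L.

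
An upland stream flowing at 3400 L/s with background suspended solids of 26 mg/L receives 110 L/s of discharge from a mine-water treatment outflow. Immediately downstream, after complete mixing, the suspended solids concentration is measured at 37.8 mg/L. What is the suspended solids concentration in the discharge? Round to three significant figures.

Mass balance: 3400·26.00 + 110.0·Cₑ = 3510·37.80
→ Cₑ = (3510·37.80 − 3400·26.00) / 110.0 = 402.5 mg/L.

403 mg/L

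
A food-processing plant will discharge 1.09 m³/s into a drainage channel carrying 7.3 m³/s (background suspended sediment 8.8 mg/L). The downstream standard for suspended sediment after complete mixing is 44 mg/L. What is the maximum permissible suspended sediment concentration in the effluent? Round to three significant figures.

280 mg/L

At the limit, (Qr·Cr + Qe·Cₑ)/(Qr + Qe) = 44:
Cₑ = (8.390·44 − 7.300·8.800) / 1.090 = 279.7 mg/L.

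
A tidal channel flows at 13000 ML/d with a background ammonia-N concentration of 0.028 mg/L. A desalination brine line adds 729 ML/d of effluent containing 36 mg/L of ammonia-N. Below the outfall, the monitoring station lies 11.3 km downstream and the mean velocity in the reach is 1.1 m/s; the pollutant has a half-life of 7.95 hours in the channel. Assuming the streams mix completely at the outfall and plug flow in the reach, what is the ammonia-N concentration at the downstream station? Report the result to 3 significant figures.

1.51 mg/L

Flow-weighted average: C = (13000·0.02800 + 729.0·36.00) / 13730 = 26610/13730 = 1.938 mg/L.
Travel time t = 11.3·1000 / 1.1 = 10270 s = 2.854 h.
Half-life 7.95 h → k = ln 2 / 7.95 = 0.08719 h⁻¹ = 2.093 d⁻¹.
After decay, C = 1.938 × e^(−kt) = 1.938 × 0.7797 = 1.511 mg/L.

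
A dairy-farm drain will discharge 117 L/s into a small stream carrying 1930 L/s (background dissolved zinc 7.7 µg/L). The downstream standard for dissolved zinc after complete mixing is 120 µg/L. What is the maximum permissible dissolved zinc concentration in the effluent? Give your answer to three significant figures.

At the limit, (Qr·Cr + Qe·Cₑ)/(Qr + Qe) = 120:
Cₑ = (2047·120 − 1930·7.700) / 117.0 = 1972 µg/L.

1970 µg/L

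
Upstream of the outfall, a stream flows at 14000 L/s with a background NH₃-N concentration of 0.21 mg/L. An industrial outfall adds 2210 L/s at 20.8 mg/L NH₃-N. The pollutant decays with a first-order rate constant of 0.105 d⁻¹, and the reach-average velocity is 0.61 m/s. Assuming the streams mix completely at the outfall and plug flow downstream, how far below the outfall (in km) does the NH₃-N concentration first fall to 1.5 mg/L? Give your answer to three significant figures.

Flow-weighted average: C = (14000·0.2100 + 2210·20.80) / 16210 = 48910/16210 = 3.017 mg/L.
Set 3.017·exp(−k·t) = 1.5 → t = ln(3.017/1.5)/k = 575100 s = 159.7 h.
Distance = v·t = 0.61·575100 = 350800 m = 350.8 km.

351 km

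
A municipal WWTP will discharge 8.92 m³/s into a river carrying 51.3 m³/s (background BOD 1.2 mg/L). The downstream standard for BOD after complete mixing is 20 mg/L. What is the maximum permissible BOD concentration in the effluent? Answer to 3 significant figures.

128 mg/L

At the limit, (Qr·Cr + Qe·Cₑ)/(Qr + Qe) = 20:
Cₑ = (60.22·20 − 51.30·1.200) / 8.920 = 128.1 mg/L.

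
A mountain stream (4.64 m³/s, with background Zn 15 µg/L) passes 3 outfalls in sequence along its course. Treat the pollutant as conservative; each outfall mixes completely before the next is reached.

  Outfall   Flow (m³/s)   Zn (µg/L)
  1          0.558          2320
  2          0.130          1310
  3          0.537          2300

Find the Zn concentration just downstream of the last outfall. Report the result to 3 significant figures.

472 µg/L

Below outfall 1: Q → 5.198 m³/s, C = (4.640·15.00 + 0.5580·2320)/5.198 = 262.4 µg/L.
Below outfall 2: Q → 5.328 m³/s, C = (5.198·262.4 + 0.1300·1310)/5.328 = 288.0 µg/L.
Below outfall 3: Q → 5.865 m³/s, C = (5.328·288.0 + 0.5370·2300)/5.865 = 472.2 µg/L.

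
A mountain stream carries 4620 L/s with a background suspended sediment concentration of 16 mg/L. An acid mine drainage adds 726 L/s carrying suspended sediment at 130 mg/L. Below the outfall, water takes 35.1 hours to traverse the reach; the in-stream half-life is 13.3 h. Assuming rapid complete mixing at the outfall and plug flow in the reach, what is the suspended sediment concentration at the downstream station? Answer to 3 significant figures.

Flow-weighted average: C = (4620·16.00 + 726.0·130.0) / 5346 = 168300/5346 = 31.48 mg/L.
Half-life 13.3 h → k = ln 2 / 13.3 = 0.05212 h⁻¹ = 1.251 d⁻¹.
First-order decay: C = 31.48·exp(−k·t) = 31.48·0.1605 = 5.054 mg/L.

5.05 mg/L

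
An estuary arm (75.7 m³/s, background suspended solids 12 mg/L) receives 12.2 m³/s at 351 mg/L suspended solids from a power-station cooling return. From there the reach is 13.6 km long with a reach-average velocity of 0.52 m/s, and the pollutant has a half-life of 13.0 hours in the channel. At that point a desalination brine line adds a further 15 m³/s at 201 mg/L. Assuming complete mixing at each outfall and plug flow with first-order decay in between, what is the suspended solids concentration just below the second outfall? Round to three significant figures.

Mass balance: C = (75.70·12.00 + 12.20·351.0) / 87.90 = 5191/87.90 = 59.05 mg/L; combined flow 87.90 m³/s.
Travel time t = 13.6·1000 / 0.52 = 26150 s = 7.265 h.
Half-life 13.0 h → k = ln 2 / 13.0 = 0.05332 h⁻¹ = 1.280 d⁻¹.
Applying C = C₀e^(−kt): 59.05 × 0.6788 = 40.09 mg/L.
Second outfall: C = (87.90·40.09 + 15.00·201.0)/102.9 = 63.54 mg/L.

63.5 mg/L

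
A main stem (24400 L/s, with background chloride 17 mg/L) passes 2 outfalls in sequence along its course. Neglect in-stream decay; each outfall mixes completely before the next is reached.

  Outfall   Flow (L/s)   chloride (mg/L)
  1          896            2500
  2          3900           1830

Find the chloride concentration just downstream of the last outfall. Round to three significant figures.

335 mg/L

After outfall 1: Q = 24400 + 896.0 = 25300 L/s; C = (24400·17.00 + 896.0·2500)/25300 = 104.9 mg/L.
After outfall 2: Q = 25300 + 3900 = 29200 L/s; C = (25300·104.9 + 3900·1830)/29200 = 335.4 mg/L.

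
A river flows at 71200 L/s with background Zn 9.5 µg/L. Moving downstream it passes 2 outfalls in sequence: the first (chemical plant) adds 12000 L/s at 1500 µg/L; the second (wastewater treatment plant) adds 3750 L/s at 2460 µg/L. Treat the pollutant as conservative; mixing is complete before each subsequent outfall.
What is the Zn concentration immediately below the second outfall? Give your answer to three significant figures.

Outfall 1: combined Q = 83200 L/s; C = (71200·9.500 + 12000·1500)/83200 = 224.5 µg/L.
Outfall 2: combined Q = 86950 L/s; C = (83200·224.5 + 3750·2460)/86950 = 320.9 µg/L.

321 µg/L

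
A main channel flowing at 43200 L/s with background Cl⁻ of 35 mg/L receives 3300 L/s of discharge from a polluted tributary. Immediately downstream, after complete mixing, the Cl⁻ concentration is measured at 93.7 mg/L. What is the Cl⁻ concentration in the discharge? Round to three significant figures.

862 mg/L

Mass balance: 43200·35.00 + 3300·Cₑ = 46500·93.70
→ Cₑ = (46500·93.70 − 43200·35.00) / 3300 = 862.1 mg/L.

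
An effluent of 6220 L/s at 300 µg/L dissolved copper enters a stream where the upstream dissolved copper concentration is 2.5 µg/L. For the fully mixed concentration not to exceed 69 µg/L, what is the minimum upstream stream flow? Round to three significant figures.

21600 L/s

Set C_mix = 69: (Q·2.500 + 6220·300.0) / (Q + 6220) = 69
→ Q = 6220·(300.0 − 69)/(69 − 2.500) = 21610 L/s.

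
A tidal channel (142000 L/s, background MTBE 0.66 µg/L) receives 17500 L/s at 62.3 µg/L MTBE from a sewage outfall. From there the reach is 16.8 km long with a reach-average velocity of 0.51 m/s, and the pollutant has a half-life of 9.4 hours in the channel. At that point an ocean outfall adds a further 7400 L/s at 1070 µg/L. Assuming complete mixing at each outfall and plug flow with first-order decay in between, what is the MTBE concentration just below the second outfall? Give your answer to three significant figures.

Mass balance: C = (142000·0.6600 + 17500·62.30) / 159500 = 1184000/159500 = 7.423 µg/L; combined flow 159500 L/s.
Travel time t = 16.8·1000 / 0.51 = 32940 s = 9.150 h.
Half-life 9.4 h → k = ln 2 / 9.4 = 0.07374 h⁻¹ = 1.770 d⁻¹.
First-order decay: C = 7.423·exp(−k·t) = 7.423·0.5093 = 3.780 µg/L.
Second outfall: C = (159500·3.780 + 7400·1070)/166900 = 51.05 µg/L.

51.1 µg/L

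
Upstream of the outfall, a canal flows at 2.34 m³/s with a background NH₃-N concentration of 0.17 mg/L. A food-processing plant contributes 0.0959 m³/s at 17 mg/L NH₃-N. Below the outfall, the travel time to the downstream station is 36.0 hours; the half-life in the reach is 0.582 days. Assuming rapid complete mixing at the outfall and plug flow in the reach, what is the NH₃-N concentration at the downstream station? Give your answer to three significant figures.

0.140 mg/L

Flow-weighted average: C = (2.340·0.1700 + 0.09590·17.00) / 2.436 = 2.028/2.436 = 0.8326 mg/L.
Half-life 0.582 d → k = ln 2 / 0.582 = 1.191 d⁻¹.
After decay, C = 0.8326 × e^(−kt) = 0.8326 × 0.1676 = 0.1395 mg/L.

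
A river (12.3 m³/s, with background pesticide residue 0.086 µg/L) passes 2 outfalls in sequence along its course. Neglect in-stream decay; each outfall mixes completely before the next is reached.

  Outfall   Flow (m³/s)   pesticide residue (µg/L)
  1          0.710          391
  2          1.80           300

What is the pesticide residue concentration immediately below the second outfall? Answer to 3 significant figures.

55.3 µg/L

Below outfall 1: Q → 13.01 m³/s, C = (12.30·0.08600 + 0.7100·391.0)/13.01 = 21.42 µg/L.
Below outfall 2: Q → 14.81 m³/s, C = (13.01·21.42 + 1.800·300.0)/14.81 = 55.28 µg/L.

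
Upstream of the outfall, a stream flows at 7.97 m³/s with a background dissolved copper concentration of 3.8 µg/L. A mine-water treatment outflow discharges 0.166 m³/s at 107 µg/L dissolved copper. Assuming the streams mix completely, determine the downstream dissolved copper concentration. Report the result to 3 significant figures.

Mixed concentration C = ΣQC/ΣQ = (7.970·3.800 + 0.1660·107.0) / 8.136 = 48.05/8.136 = 5.906 µg/L.

5.91 µg/L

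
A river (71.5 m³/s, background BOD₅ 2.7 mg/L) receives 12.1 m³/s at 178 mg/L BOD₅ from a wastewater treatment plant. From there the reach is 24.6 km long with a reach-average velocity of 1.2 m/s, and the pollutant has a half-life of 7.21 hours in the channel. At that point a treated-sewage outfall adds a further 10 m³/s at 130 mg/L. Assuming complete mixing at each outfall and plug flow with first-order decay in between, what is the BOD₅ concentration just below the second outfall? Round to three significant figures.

28.4 mg/L

Flow-weighted average: C = (71.50·2.700 + 12.10·178.0) / 83.60 = 2347/83.60 = 28.07 mg/L; combined flow 83.60 m³/s.
Travel time t = 24.6·1000 / 1.2 = 20500 s = 5.694 h.
Half-life 7.21 h → k = ln 2 / 7.21 = 0.09614 h⁻¹ = 2.307 d⁻¹.
After decay, C = 28.07 × e^(−kt) = 28.07 × 0.5784 = 16.24 mg/L.
Second outfall: C = (83.60·16.24 + 10.00·130.0)/93.60 = 28.39 mg/L.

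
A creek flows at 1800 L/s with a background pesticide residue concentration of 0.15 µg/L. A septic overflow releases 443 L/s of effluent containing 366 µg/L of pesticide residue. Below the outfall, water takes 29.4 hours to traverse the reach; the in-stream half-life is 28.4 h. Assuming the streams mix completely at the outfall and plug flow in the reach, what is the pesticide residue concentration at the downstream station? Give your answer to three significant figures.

35.3 µg/L

Mixed concentration C = ΣQC/ΣQ = (1800·0.1500 + 443.0·366.0) / 2243 = 162400/2243 = 72.41 µg/L.
Half-life 28.4 h → k = ln 2 / 28.4 = 0.02441 h⁻¹ = 0.5858 d⁻¹.
Applying C = C₀e^(−kt): 72.41 × 0.4879 = 35.33 µg/L.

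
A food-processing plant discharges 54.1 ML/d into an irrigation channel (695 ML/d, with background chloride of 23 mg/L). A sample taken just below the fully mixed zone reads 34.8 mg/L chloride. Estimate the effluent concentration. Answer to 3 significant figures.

Mass balance: 695.0·23.00 + 54.10·Cₑ = 749.1·34.80
→ Cₑ = (749.1·34.80 − 695.0·23.00) / 54.10 = 186.4 mg/L.

186 mg/L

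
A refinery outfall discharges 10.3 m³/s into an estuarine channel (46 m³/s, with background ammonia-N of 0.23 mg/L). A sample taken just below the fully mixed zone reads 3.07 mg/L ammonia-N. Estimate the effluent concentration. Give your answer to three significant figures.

15.8 mg/L

Mass balance: 46.00·0.2300 + 10.30·Cₑ = 56.30·3.070
→ Cₑ = (56.30·3.070 − 46.00·0.2300) / 10.30 = 15.75 mg/L.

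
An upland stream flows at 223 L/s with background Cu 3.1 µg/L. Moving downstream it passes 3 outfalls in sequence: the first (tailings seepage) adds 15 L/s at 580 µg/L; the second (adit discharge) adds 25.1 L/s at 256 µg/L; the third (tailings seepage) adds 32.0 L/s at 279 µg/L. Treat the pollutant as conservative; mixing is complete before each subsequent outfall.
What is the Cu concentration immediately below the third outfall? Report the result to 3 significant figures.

83.9 µg/L

Below outfall 1: Q → 238.0 L/s, C = (223.0·3.100 + 15.00·580.0)/238.0 = 39.46 µg/L.
Below outfall 2: Q → 263.1 L/s, C = (238.0·39.46 + 25.10·256.0)/263.1 = 60.12 µg/L.
Below outfall 3: Q → 295.1 L/s, C = (263.1·60.12 + 32.00·279.0)/295.1 = 83.85 µg/L.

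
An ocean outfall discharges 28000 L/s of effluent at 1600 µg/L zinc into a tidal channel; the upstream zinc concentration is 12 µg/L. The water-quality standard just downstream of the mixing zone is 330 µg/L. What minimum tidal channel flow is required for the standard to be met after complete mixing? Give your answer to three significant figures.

Set C_mix = 330: (Q·12.00 + 28000·1600) / (Q + 28000) = 330
→ Q = 28000·(1600 − 330)/(330 − 12.00) = 111800 L/s.

112000 L/s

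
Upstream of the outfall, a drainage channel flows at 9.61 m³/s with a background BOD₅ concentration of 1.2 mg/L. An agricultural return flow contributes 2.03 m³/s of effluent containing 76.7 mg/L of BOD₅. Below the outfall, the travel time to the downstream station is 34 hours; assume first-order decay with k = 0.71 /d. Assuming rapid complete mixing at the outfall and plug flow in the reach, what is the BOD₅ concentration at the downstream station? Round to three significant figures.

Flow-weighted average: C = (9.610·1.200 + 2.030·76.70) / 11.64 = 167.2/11.64 = 14.37 mg/L.
Applying C = C₀e^(−kt): 14.37 × 0.3657 = 5.255 mg/L.

5.25 mg/L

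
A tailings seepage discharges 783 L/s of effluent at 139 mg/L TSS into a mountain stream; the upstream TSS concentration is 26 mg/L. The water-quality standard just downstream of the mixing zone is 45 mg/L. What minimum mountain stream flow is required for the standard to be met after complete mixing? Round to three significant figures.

Set C_mix = 45: (Q·26.00 + 783.0·139.0) / (Q + 783.0) = 45
→ Q = 783.0·(139.0 − 45)/(45 − 26.00) = 3874 L/s.

3870 L/s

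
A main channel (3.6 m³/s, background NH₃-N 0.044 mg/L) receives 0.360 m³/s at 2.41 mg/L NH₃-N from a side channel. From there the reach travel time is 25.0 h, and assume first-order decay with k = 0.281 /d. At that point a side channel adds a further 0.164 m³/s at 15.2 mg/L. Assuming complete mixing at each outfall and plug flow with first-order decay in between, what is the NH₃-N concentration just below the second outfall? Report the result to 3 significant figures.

0.790 mg/L

Mixed concentration C = ΣQC/ΣQ = (3.600·0.04400 + 0.3600·2.410) / 3.960 = 1.026/3.960 = 0.2591 mg/L; combined flow 3.960 m³/s.
First-order decay: C = 0.2591·exp(−k·t) = 0.2591·0.7462 = 0.1933 mg/L.
Second outfall: C = (3.960·0.1933 + 0.1640·15.20)/4.124 = 0.7901 mg/L.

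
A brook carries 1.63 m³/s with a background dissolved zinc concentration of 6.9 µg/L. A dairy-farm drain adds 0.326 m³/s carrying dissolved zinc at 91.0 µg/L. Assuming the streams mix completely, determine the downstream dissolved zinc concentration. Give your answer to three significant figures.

Mixed concentration C = ΣQC/ΣQ = (1.630·6.900 + 0.3260·91.00) / 1.956 = 40.91/1.956 = 20.92 µg/L.

20.9 µg/L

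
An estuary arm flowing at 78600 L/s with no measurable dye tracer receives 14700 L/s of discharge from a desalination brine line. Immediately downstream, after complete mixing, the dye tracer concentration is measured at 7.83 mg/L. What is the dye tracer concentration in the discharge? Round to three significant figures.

49.7 mg/L

Mass balance: 78600·0 + 14700·Cₑ = 93300·7.830
→ Cₑ = (93300·7.830 − 78600·0) / 14700 = 49.70 mg/L.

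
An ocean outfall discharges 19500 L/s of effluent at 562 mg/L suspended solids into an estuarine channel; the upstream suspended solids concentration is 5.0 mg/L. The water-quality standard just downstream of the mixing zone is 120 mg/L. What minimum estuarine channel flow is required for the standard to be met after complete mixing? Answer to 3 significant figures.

74900 L/s

Set C_mix = 120: (Q·5.000 + 19500·562.0) / (Q + 19500) = 120
→ Q = 19500·(562.0 − 120)/(120 − 5.000) = 74950 L/s.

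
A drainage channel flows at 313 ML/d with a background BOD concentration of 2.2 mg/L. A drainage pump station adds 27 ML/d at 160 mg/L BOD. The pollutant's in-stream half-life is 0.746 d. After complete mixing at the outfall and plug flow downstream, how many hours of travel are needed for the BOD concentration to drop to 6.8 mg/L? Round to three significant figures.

Conservation of mass: C = (313.0·2.200 + 27.00·160.0) / 340.0 = 5009/340.0 = 14.73 mg/L.
Half-life 0.746 d → k = ln 2 / 0.746 = 0.9292 d⁻¹.
14.73·exp(−k·t) = 6.8 → t = ln(14.73/6.8)/k = 71880 s = 19.97 h.

20.0 h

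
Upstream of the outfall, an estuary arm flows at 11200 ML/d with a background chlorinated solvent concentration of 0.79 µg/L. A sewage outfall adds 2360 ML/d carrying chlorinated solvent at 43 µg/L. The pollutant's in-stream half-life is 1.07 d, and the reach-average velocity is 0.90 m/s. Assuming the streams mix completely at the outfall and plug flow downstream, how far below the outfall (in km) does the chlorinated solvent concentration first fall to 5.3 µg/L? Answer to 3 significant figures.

Conservation of mass: C = (11200·0.7900 + 2360·43.00) / 13560 = 110300/13560 = 8.136 µg/L.
Half-life 1.07 d → k = ln 2 / 1.07 = 0.6478 d⁻¹.
Set 8.136·exp(−k·t) = 5.3 → t = ln(8.136/5.3)/k = 57170 s = 15.88 h.
Distance = v·t = 0.90·57170 = 51450 m = 51.45 km.

51.5 km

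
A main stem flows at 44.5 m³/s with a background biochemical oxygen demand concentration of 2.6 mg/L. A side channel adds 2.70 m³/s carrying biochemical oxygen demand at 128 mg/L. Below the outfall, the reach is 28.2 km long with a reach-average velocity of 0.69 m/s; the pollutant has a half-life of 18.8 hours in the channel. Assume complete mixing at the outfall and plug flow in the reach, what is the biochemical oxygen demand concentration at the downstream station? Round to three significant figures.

6.43 mg/L

Flow-weighted average: C = (44.50·2.600 + 2.700·128.0) / 47.20 = 461.3/47.20 = 9.773 mg/L.
Travel time t = 28.2·1000 / 0.69 = 40870 s = 11.35 h.
Half-life 18.8 h → k = ln 2 / 18.8 = 0.03687 h⁻¹ = 0.8849 d⁻¹.
Decay over the reach: 9.773·exp(−kt) = 9.773·0.6580 = 6.431 mg/L.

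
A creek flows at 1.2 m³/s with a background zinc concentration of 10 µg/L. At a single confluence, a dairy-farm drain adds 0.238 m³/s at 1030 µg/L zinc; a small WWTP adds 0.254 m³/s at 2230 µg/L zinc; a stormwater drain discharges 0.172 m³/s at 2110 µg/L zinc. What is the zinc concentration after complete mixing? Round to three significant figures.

637 µg/L

After mixing, C = (1.200·10.00 + 0.2380·1030 + 0.2540·2230 + 0.1720·2110) / 1.864 = 1186/1.864 = 636.5 µg/L.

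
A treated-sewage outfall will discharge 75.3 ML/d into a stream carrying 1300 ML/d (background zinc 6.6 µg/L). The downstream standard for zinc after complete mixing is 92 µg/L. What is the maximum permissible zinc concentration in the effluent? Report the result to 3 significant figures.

At the limit, (Qr·Cr + Qe·Cₑ)/(Qr + Qe) = 92:
Cₑ = (1375·92 − 1300·6.600) / 75.30 = 1566 µg/L.

1570 µg/L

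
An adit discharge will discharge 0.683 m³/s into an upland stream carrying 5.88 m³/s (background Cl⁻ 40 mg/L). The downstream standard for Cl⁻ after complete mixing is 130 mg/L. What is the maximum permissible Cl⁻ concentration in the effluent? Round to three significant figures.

At the limit, (Qr·Cr + Qe·Cₑ)/(Qr + Qe) = 130:
Cₑ = (6.563·130 − 5.880·40.00) / 0.6830 = 904.8 mg/L.

905 mg/L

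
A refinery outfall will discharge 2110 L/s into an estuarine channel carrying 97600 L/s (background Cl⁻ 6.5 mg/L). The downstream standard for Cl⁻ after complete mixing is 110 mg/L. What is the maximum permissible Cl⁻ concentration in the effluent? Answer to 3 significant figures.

At the limit, (Qr·Cr + Qe·Cₑ)/(Qr + Qe) = 110:
Cₑ = (99710·110 − 97600·6.500) / 2110 = 4897 mg/L.

4900 mg/L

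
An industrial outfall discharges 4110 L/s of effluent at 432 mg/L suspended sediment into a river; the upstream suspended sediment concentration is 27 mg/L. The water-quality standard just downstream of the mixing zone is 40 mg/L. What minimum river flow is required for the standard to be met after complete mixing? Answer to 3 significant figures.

124000 L/s

Set C_mix = 40: (Q·27.00 + 4110·432.0) / (Q + 4110) = 40
→ Q = 4110·(432.0 − 40)/(40 − 27.00) = 123900 L/s.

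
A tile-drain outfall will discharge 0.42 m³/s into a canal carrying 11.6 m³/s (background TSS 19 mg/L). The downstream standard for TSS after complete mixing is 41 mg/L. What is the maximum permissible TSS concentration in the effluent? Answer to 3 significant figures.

649 mg/L

At the limit, (Qr·Cr + Qe·Cₑ)/(Qr + Qe) = 41:
Cₑ = (12.02·41 − 11.60·19.00) / 0.4200 = 648.6 mg/L.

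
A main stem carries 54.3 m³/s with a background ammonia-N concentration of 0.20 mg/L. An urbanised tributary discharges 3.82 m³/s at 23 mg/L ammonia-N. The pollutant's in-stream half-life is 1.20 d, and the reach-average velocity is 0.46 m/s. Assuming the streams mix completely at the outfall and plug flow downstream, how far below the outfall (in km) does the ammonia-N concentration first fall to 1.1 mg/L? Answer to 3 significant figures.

Conservation of mass: C = (54.30·0.2000 + 3.820·23.00) / 58.12 = 98.72/58.12 = 1.699 mg/L.
Half-life 1.20 d → k = ln 2 / 1.20 = 0.5776 d⁻¹.
Set 1.699·exp(−k·t) = 1.1 → t = ln(1.699/1.1)/k = 64990 s = 18.05 h.
Distance = v·t = 0.46·64990 = 29890 m = 29.89 km.

29.9 km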